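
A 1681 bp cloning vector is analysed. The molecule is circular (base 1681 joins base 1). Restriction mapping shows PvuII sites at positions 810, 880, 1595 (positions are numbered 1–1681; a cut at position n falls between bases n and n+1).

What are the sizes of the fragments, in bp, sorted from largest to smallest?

896, 715, 70 bp

Circular molecule, 3 cuts → 3 fragments:
  880 − 810 = 70 bp
  1595 − 880 = 715 bp
  wrap: 1681 − 1595 + 810 = 896 bp
Sorted largest to smallest: 896, 715, 70 bp.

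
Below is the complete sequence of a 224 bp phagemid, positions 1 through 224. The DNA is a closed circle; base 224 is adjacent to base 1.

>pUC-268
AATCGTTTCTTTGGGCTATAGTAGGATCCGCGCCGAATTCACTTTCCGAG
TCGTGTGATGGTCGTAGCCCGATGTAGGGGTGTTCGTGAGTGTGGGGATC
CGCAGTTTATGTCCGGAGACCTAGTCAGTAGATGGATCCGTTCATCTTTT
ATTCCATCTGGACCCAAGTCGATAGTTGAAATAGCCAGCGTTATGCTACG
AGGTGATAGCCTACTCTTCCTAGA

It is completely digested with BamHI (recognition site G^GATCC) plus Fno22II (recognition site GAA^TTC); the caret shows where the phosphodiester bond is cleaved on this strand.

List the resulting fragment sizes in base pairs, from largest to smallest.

BamHI sites (GGATCC) start at positions 24, 96, 134.
BamHI cuts after the first base of each site, so after positions 24, 96, 134.
The Fno22II site (GAATTC) starts at position 35.
Fno22II cuts after base 3 of each site, so after position 37.
Combined cut positions: 24, 37, 96, 134.
Circular molecule, 4 cuts → 4 fragments:
  25–37 → 13 bp
  38–96 → 59 bp
  97–134 → 38 bp
  135–224 then 1–24 → 90 + 24 = 114 bp
Sorted largest to smallest: 114, 59, 38, 13 bp.

114, 59, 38, 13 bp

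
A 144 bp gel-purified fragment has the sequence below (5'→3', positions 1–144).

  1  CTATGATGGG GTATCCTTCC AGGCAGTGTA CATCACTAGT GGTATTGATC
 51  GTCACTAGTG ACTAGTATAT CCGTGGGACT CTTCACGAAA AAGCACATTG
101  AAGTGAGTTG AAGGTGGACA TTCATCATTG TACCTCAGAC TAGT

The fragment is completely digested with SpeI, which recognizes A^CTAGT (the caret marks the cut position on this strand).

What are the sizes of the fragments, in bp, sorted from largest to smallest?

SpeI sites (ACTAGT) start at positions 35, 54, 61, 139.
SpeI cuts after the first base of each site, so after positions 35, 54, 61, 139.
Linear molecule, 4 cuts → 5 fragments:
  1–35 → 35 bp
  36–54 → 19 bp
  55–61 → 7 bp
  62–139 → 78 bp
  140–144 → 5 bp
Sorted largest to smallest: 78, 35, 19, 7, 5 bp.

78, 35, 19, 7, 5 bp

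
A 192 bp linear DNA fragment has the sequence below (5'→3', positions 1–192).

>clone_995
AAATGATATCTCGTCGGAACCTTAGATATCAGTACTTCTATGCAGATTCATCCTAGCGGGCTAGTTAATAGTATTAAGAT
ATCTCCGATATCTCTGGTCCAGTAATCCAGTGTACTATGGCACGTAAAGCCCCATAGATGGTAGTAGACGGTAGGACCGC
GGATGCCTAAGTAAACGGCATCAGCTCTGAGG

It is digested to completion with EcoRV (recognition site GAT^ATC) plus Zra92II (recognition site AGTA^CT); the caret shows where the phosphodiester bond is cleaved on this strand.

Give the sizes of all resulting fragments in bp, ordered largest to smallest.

103, 46, 20, 9, 7, 7 bp

EcoRV sites (GATATC) start at positions 5, 25, 78, 87.
EcoRV cuts after base 3 of each site, so after positions 7, 27, 80, 89.
The Zra92II site (AGTACT) starts at position 31.
Zra92II cuts after base 4 of each site, so after position 34.
Combined cut positions: 7, 27, 34, 80, 89.
Linear molecule, 5 cuts → 6 fragments:
  1–7 → 7 bp
  8–27 → 20 bp
  28–34 → 7 bp
  35–80 → 46 bp
  81–89 → 9 bp
  90–192 → 103 bp
Sorted largest to smallest: 103, 46, 20, 9, 7, 7 bp.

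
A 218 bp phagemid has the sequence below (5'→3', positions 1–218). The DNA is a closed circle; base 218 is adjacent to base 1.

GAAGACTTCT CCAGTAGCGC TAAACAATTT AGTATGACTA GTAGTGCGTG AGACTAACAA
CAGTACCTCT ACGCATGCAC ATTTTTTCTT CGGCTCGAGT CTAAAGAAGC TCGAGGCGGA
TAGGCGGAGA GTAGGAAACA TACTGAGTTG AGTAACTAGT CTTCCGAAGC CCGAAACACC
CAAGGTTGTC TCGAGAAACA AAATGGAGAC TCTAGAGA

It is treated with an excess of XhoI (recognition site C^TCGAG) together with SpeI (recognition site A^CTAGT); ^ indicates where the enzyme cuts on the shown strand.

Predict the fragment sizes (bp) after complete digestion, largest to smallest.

XhoI sites (CTCGAG) start at positions 94, 110, 190.
XhoI cuts after the first base of each site, so after positions 94, 110, 190.
SpeI sites (ACTAGT) start at positions 37, 155.
SpeI cuts after the first base of each site, so after positions 37, 155.
Combined cut positions: 37, 94, 110, 155, 190.
Circular molecule, 5 cuts → 5 fragments:
  38–94 → 57 bp
  95–110 → 16 bp
  111–155 → 45 bp
  156–190 → 35 bp
  191–218 then 1–37 → 28 + 37 = 65 bp
Sorted largest to smallest: 65, 57, 45, 35, 16 bp.

65, 57, 45, 35, 16 bp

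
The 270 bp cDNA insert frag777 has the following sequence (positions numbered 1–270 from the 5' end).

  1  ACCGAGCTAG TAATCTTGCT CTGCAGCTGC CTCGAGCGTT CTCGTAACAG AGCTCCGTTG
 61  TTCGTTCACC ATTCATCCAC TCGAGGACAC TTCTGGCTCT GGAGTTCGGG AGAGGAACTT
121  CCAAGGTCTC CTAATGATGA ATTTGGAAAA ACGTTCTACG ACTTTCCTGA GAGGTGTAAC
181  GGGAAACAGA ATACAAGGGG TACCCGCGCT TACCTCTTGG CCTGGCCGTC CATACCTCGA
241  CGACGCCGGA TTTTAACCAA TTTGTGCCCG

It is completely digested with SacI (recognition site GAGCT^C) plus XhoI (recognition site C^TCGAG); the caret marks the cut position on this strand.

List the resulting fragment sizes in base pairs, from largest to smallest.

190, 31, 26, 23 bp

The SacI site (GAGCTC) starts at position 50.
SacI cuts after base 5 of each site (before the last base), so after position 54.
XhoI sites (CTCGAG) start at positions 31, 80.
XhoI cuts after the first base of each site, so after positions 31, 80.
Combined cut positions: 31, 54, 80.
Linear molecule, 3 cuts → 4 fragments:
  1–31 → 31 bp
  32–54 → 23 bp
  55–80 → 26 bp
  81–270 → 190 bp
Sorted largest to smallest: 190, 31, 26, 23 bp.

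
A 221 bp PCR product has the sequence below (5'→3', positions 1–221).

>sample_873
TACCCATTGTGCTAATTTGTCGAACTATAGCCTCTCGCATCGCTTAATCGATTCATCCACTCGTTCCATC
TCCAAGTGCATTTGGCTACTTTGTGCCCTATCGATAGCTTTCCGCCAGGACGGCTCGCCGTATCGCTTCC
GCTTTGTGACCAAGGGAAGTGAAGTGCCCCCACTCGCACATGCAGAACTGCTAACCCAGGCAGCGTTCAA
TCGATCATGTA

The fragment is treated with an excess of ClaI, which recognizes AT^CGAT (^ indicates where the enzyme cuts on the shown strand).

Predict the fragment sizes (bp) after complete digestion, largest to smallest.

110, 53, 48, 10 bp

ClaI sites (ATCGAT) start at positions 47, 100, 210.
ClaI cuts after base 2 of each site, so after positions 48, 101, 211.
Linear molecule, 3 cuts → 4 fragments:
  1–48 → 48 bp
  49–101 → 53 bp
  102–211 → 110 bp
  212–221 → 10 bp
Sorted largest to smallest: 110, 53, 48, 10 bp.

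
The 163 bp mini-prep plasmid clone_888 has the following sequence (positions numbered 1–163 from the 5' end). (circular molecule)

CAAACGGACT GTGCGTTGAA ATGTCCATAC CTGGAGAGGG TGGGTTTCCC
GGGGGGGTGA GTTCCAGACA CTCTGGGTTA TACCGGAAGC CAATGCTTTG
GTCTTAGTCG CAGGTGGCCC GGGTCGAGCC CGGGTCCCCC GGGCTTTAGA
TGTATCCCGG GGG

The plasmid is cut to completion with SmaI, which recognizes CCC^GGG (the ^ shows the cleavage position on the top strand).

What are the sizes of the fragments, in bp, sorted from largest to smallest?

70, 55, 18, 11, 9 bp

SmaI sites (CCCGGG) start at positions 48, 118, 129, 138, 156.
SmaI cuts after base 3 of each site, so after positions 50, 120, 131, 140, 158.
Circular molecule, 5 cuts → 5 fragments:
  51–120 → 70 bp
  121–131 → 11 bp
  132–140 → 9 bp
  141–158 → 18 bp
  159–163 then 1–50 → 5 + 50 = 55 bp
Sorted largest to smallest: 70, 55, 18, 11, 9 bp.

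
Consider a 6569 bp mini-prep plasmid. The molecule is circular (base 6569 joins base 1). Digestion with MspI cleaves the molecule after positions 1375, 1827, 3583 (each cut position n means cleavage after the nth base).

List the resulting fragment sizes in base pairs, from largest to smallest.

4361, 1756, 452 bp

Circular molecule, 3 cuts → 3 fragments:
  1827 − 1375 = 452 bp
  3583 − 1827 = 1756 bp
  wrap: 6569 − 3583 + 1375 = 4361 bp
Sorted largest to smallest: 4361, 1756, 452 bp.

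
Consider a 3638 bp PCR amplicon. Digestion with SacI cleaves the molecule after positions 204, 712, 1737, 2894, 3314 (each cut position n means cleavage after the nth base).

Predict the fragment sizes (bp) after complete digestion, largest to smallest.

Linear molecule, 5 cuts → 6 fragments:
  204 − 0 = 204 bp
  712 − 204 = 508 bp
  1737 − 712 = 1025 bp
  2894 − 1737 = 1157 bp
  3314 − 2894 = 420 bp
  3638 − 3314 = 324 bp
Sorted largest to smallest: 1157, 1025, 508, 420, 324, 204 bp.

1157, 1025, 508, 420, 324, 204 bp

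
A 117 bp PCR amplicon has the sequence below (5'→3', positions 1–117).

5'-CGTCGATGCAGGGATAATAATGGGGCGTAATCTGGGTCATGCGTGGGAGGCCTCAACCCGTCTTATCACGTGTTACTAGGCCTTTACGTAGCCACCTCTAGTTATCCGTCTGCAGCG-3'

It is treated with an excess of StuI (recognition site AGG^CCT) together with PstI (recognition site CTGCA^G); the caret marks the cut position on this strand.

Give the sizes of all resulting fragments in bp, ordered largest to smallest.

50, 34, 30, 3 bp

StuI sites (AGGCCT) start at positions 48, 78.
StuI cuts after base 3 of each site, so after positions 50, 80.
The PstI site (CTGCAG) starts at position 110.
PstI cuts after base 5 of each site (before the last base), so after position 114.
Combined cut positions: 50, 80, 114.
Linear molecule, 3 cuts → 4 fragments:
  1–50 → 50 bp
  51–80 → 30 bp
  81–114 → 34 bp
  115–117 → 3 bp
Sorted largest to smallest: 50, 34, 30, 3 bp.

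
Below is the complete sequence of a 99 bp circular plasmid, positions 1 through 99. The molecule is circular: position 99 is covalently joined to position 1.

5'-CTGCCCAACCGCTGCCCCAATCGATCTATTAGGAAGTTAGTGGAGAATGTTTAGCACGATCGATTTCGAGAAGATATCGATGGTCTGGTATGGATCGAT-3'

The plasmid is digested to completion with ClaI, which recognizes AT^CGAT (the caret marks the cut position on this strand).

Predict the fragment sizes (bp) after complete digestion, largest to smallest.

39, 25, 18, 17 bp

ClaI sites (ATCGAT) start at positions 20, 59, 76, 94.
ClaI cuts after base 2 of each site, so after positions 21, 60, 77, 95.
Circular molecule, 4 cuts → 4 fragments:
  22–60 → 39 bp
  61–77 → 17 bp
  78–95 → 18 bp
  96–99 then 1–21 → 4 + 21 = 25 bp
Sorted largest to smallest: 39, 25, 18, 17 bp.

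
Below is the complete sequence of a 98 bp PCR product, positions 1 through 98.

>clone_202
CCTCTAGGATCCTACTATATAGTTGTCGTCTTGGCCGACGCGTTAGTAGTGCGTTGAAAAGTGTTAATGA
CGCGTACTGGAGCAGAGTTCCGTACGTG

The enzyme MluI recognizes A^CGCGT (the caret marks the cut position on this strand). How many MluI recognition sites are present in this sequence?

ACGCGT occurs starting at positions 38, 70.
MluI cuts at 2 sites.

2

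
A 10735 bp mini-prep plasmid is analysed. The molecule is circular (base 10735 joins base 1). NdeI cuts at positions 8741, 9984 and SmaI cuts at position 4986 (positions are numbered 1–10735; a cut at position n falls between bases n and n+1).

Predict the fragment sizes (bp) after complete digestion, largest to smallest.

Combined cut positions (sorted): 4986, 8741, 9984.
Circular molecule, 3 cuts → 3 fragments:
  8741 − 4986 = 3755 bp
  9984 − 8741 = 1243 bp
  wrap: 10735 − 9984 + 4986 = 5737 bp
Sorted largest to smallest: 5737, 3755, 1243 bp.

5737, 3755, 1243 bp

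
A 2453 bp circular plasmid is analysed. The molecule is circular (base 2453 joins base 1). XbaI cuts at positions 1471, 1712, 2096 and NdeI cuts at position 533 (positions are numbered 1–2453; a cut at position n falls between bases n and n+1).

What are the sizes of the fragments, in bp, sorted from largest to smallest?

938, 890, 384, 241 bp

Combined cut positions (sorted): 533, 1471, 1712, 2096.
Circular molecule, 4 cuts → 4 fragments:
  1471 − 533 = 938 bp
  1712 − 1471 = 241 bp
  2096 − 1712 = 384 bp
  wrap: 2453 − 2096 + 533 = 890 bp
Sorted largest to smallest: 938, 890, 384, 241 bp.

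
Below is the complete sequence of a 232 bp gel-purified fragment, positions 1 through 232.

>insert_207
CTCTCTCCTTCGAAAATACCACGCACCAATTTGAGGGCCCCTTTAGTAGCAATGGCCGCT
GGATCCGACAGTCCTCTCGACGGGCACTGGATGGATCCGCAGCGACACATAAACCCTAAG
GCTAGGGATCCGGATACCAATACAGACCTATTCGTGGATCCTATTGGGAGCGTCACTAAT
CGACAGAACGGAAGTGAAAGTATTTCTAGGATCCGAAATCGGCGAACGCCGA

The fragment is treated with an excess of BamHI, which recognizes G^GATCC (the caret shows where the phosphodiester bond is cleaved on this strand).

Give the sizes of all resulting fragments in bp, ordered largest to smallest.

BamHI sites (GGATCC) start at positions 61, 93, 126, 156, 209.
BamHI cuts after the first base of each site, so after positions 61, 93, 126, 156, 209.
Linear molecule, 5 cuts → 6 fragments:
  1–61 → 61 bp
  62–93 → 32 bp
  94–126 → 33 bp
  127–156 → 30 bp
  157–209 → 53 bp
  210–232 → 23 bp
Sorted largest to smallest: 61, 53, 33, 32, 30, 23 bp.

61, 53, 33, 32, 30, 23 bp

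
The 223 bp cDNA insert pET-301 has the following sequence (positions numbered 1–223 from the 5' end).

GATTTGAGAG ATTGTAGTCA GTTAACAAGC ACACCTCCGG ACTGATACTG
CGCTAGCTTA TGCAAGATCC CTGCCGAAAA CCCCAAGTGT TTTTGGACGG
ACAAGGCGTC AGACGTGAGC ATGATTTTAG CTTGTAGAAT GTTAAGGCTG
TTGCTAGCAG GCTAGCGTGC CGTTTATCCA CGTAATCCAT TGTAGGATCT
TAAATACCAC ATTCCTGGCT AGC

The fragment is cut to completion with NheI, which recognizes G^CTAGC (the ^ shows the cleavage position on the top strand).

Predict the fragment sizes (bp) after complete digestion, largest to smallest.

101, 57, 52, 8, 5 bp

NheI sites (GCTAGC) start at positions 52, 153, 161, 218.
NheI cuts after the first base of each site, so after positions 52, 153, 161, 218.
Linear molecule, 4 cuts → 5 fragments:
  1–52 → 52 bp
  53–153 → 101 bp
  154–161 → 8 bp
  162–218 → 57 bp
  219–223 → 5 bp
Sorted largest to smallest: 101, 57, 52, 8, 5 bp.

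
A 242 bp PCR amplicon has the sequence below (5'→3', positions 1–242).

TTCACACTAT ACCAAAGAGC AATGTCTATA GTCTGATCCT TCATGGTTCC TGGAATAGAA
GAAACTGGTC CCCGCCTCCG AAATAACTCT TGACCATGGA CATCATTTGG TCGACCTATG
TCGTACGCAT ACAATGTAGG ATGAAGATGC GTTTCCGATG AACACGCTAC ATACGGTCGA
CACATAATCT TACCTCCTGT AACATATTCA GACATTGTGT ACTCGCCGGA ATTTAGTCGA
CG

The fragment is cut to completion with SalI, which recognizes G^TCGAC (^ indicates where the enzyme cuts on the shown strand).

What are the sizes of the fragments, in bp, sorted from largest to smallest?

SalI sites (GTCGAC) start at positions 110, 176, 236.
SalI cuts after the first base of each site, so after positions 110, 176, 236.
Linear molecule, 3 cuts → 4 fragments:
  1–110 → 110 bp
  111–176 → 66 bp
  177–236 → 60 bp
  237–242 → 6 bp
Sorted largest to smallest: 110, 66, 60, 6 bp.

110, 66, 60, 6 bp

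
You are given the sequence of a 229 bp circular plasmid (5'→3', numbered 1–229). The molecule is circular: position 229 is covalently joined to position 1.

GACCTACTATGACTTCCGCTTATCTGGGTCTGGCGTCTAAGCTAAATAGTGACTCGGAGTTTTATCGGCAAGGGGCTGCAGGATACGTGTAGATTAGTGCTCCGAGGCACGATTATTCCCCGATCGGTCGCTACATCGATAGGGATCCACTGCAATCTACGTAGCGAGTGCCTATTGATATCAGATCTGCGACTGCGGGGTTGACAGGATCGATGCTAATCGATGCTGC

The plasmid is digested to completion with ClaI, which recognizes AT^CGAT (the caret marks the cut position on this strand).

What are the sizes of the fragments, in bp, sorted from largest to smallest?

ClaI sites (ATCGAT) start at positions 135, 209, 219.
ClaI cuts after base 2 of each site, so after positions 136, 210, 220.
Circular molecule, 3 cuts → 3 fragments:
  137–210 → 74 bp
  211–220 → 10 bp
  221–229 then 1–136 → 9 + 136 = 145 bp
Sorted largest to smallest: 145, 74, 10 bp.

145, 74, 10 bp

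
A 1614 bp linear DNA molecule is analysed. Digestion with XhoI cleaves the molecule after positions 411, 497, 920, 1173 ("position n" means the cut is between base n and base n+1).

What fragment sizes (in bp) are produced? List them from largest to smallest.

Linear molecule, 4 cuts → 5 fragments:
  411 − 0 = 411 bp
  497 − 411 = 86 bp
  920 − 497 = 423 bp
  1173 − 920 = 253 bp
  1614 − 1173 = 441 bp
Sorted largest to smallest: 441, 423, 411, 253, 86 bp.

441, 423, 411, 253, 86 bp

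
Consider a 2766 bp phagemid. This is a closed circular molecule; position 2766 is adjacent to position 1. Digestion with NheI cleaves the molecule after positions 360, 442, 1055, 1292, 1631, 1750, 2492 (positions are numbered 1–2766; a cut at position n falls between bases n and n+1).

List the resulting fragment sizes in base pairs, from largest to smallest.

Circular molecule, 7 cuts → 7 fragments:
  442 − 360 = 82 bp
  1055 − 442 = 613 bp
  1292 − 1055 = 237 bp
  1631 − 1292 = 339 bp
  1750 − 1631 = 119 bp
  2492 − 1750 = 742 bp
  wrap: 2766 − 2492 + 360 = 634 bp
Sorted largest to smallest: 742, 634, 613, 339, 237, 119, 82 bp.

742, 634, 613, 339, 237, 119, 82 bp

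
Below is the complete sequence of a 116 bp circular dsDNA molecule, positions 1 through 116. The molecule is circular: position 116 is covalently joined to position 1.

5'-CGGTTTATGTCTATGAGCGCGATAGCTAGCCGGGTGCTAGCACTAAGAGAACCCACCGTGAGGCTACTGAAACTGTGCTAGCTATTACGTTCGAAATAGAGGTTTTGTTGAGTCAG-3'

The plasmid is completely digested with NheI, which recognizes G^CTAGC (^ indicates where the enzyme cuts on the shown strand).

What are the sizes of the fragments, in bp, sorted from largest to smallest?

64, 41, 11 bp

NheI sites (GCTAGC) start at positions 25, 36, 77.
NheI cuts after the first base of each site, so after positions 25, 36, 77.
Circular molecule, 3 cuts → 3 fragments:
  26–36 → 11 bp
  37–77 → 41 bp
  78–116 then 1–25 → 39 + 25 = 64 bp
Sorted largest to smallest: 64, 41, 11 bp.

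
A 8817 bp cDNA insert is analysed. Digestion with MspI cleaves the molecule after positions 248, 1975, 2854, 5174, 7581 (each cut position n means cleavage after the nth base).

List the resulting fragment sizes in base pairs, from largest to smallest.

Linear molecule, 5 cuts → 6 fragments:
  248 − 0 = 248 bp
  1975 − 248 = 1727 bp
  2854 − 1975 = 879 bp
  5174 − 2854 = 2320 bp
  7581 − 5174 = 2407 bp
  8817 − 7581 = 1236 bp
Sorted largest to smallest: 2407, 2320, 1727, 1236, 879, 248 bp.

2407, 2320, 1727, 1236, 879, 248 bp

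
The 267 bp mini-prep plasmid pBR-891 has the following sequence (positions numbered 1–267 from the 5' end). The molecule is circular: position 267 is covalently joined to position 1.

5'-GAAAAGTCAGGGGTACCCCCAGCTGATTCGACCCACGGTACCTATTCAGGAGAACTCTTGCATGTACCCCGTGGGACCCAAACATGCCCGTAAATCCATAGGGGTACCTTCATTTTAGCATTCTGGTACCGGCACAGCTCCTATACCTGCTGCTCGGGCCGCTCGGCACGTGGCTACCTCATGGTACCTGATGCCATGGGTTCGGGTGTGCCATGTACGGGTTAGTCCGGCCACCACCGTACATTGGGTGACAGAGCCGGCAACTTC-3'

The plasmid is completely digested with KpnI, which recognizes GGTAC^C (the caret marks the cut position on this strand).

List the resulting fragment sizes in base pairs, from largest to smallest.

KpnI sites (GGTACC) start at positions 12, 37, 103, 125, 183.
KpnI cuts after base 5 of each site (before the last base), so after positions 16, 41, 107, 129, 187.
Circular molecule, 5 cuts → 5 fragments:
  17–41 → 25 bp
  42–107 → 66 bp
  108–129 → 22 bp
  130–187 → 58 bp
  188–267 then 1–16 → 80 + 16 = 96 bp
Sorted largest to smallest: 96, 66, 58, 25, 22 bp.

96, 66, 58, 25, 22 bp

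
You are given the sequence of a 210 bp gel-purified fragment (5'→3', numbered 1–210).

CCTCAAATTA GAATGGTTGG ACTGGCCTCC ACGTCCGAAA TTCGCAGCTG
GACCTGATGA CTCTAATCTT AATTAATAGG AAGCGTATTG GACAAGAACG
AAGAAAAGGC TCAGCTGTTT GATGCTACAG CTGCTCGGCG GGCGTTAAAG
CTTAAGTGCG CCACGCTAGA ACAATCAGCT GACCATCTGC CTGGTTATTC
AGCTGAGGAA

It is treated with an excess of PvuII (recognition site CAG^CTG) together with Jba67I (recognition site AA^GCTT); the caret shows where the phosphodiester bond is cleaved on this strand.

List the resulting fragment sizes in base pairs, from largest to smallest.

PvuII sites (CAGCTG) start at positions 45, 112, 128, 176, 200.
PvuII cuts after base 3 of each site, so after positions 47, 114, 130, 178, 202.
The Jba67I site (AAGCTT) starts at position 148.
Jba67I cuts after base 2 of each site, so after position 149.
Combined cut positions: 47, 114, 130, 149, 178, 202.
Linear molecule, 6 cuts → 7 fragments:
  1–47 → 47 bp
  48–114 → 67 bp
  115–130 → 16 bp
  131–149 → 19 bp
  150–178 → 29 bp
  179–202 → 24 bp
  203–210 → 8 bp
Sorted largest to smallest: 67, 47, 29, 24, 19, 16, 8 bp.

67, 47, 29, 24, 19, 16, 8 bp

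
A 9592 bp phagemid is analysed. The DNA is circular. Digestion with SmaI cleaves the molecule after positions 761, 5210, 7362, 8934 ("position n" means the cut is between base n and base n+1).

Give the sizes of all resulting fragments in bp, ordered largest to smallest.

4449, 2152, 1572, 1419 bp

Circular molecule, 4 cuts → 4 fragments:
  5210 − 761 = 4449 bp
  7362 − 5210 = 2152 bp
  8934 − 7362 = 1572 bp
  wrap: 9592 − 8934 + 761 = 1419 bp
Sorted largest to smallest: 4449, 2152, 1572, 1419 bp.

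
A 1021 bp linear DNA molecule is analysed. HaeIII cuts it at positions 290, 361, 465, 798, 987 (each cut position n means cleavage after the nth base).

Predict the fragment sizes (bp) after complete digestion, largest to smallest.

333, 290, 189, 104, 71, 34 bp

Linear molecule, 5 cuts → 6 fragments:
  290 − 0 = 290 bp
  361 − 290 = 71 bp
  465 − 361 = 104 bp
  798 − 465 = 333 bp
  987 − 798 = 189 bp
  1021 − 987 = 34 bp
Sorted largest to smallest: 333, 290, 189, 104, 71, 34 bp.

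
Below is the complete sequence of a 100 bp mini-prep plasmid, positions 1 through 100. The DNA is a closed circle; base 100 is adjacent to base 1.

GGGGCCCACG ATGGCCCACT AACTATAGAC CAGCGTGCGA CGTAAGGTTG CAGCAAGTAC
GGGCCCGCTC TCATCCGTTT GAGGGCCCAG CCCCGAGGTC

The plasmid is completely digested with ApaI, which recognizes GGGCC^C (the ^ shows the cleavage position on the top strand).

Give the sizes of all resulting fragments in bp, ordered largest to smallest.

ApaI sites (GGGCCC) start at positions 2, 61, 83.
ApaI cuts after base 5 of each site (before the last base), so after positions 6, 65, 87.
Circular molecule, 3 cuts → 3 fragments:
  7–65 → 59 bp
  66–87 → 22 bp
  88–100 then 1–6 → 13 + 6 = 19 bp
Sorted largest to smallest: 59, 22, 19 bp.

59, 22, 19 bp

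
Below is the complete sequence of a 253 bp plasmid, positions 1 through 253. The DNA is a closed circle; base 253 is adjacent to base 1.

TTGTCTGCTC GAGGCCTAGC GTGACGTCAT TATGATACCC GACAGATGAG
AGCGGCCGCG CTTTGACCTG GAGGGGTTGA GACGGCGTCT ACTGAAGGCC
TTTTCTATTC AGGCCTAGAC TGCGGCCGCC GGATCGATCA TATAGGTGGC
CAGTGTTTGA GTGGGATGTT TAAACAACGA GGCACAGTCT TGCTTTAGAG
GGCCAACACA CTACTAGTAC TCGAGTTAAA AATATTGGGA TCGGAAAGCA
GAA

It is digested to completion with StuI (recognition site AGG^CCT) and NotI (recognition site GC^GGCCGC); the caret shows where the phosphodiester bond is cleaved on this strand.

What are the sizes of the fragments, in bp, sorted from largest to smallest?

144, 45, 39, 15, 10 bp

StuI sites (AGGCCT) start at positions 12, 96, 111.
StuI cuts after base 3 of each site, so after positions 14, 98, 113.
NotI sites (GCGGCCGC) start at positions 52, 122.
NotI cuts after base 2 of each site, so after positions 53, 123.
Combined cut positions: 14, 53, 98, 113, 123.
Circular molecule, 5 cuts → 5 fragments:
  15–53 → 39 bp
  54–98 → 45 bp
  99–113 → 15 bp
  114–123 → 10 bp
  124–253 then 1–14 → 130 + 14 = 144 bp
Sorted largest to smallest: 144, 45, 39, 15, 10 bp.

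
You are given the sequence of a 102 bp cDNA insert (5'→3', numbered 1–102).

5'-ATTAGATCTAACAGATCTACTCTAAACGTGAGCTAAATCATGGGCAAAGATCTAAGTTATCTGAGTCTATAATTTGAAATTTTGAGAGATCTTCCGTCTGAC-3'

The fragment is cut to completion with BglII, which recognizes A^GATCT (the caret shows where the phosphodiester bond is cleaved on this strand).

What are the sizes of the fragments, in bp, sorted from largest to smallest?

39, 35, 15, 9, 4 bp

BglII sites (AGATCT) start at positions 4, 13, 48, 87.
BglII cuts after the first base of each site, so after positions 4, 13, 48, 87.
Linear molecule, 4 cuts → 5 fragments:
  1–4 → 4 bp
  5–13 → 9 bp
  14–48 → 35 bp
  49–87 → 39 bp
  88–102 → 15 bp
Sorted largest to smallest: 39, 35, 15, 9, 4 bp.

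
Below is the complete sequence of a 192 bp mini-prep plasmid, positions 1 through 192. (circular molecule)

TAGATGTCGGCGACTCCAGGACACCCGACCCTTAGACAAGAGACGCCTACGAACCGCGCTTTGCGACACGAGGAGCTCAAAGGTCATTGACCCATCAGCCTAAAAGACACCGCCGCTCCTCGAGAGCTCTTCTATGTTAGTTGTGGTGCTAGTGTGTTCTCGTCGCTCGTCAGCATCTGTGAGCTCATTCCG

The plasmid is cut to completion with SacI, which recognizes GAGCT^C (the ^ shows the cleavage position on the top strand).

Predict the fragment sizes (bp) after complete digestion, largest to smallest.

84, 57, 51 bp

SacI sites (GAGCTC) start at positions 73, 124, 181.
SacI cuts after base 5 of each site (before the last base), so after positions 77, 128, 185.
Circular molecule, 3 cuts → 3 fragments:
  78–128 → 51 bp
  129–185 → 57 bp
  186–192 then 1–77 → 7 + 77 = 84 bp
Sorted largest to smallest: 84, 57, 51 bp.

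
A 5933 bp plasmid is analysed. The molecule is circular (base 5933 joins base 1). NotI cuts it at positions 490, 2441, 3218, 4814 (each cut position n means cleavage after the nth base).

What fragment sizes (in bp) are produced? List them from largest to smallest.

Circular molecule, 4 cuts → 4 fragments:
  2441 − 490 = 1951 bp
  3218 − 2441 = 777 bp
  4814 − 3218 = 1596 bp
  wrap: 5933 − 4814 + 490 = 1609 bp
Sorted largest to smallest: 1951, 1609, 1596, 777 bp.

1951, 1609, 1596, 777 bp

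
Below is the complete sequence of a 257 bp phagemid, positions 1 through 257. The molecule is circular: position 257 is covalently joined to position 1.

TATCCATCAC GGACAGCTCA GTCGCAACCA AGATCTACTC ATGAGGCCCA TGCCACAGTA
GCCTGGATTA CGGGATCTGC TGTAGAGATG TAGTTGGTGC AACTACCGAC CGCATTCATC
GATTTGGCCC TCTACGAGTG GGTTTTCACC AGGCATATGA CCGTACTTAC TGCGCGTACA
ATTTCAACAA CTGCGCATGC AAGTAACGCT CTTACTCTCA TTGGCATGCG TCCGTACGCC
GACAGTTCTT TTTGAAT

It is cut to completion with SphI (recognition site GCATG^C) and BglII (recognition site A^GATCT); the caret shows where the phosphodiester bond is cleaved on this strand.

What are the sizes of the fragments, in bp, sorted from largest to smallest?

SphI sites (GCATGC) start at positions 195, 224.
SphI cuts after base 5 of each site (before the last base), so after positions 199, 228.
The BglII site (AGATCT) starts at position 31.
BglII cuts after the first base of each site, so after position 31.
Combined cut positions: 31, 199, 228.
Circular molecule, 3 cuts → 3 fragments:
  32–199 → 168 bp
  200–228 → 29 bp
  229–257 then 1–31 → 29 + 31 = 60 bp
Sorted largest to smallest: 168, 60, 29 bp.

168, 60, 29 bp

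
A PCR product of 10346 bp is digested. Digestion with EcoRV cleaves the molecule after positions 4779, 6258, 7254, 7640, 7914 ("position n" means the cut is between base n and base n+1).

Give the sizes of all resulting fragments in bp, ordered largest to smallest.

Linear molecule, 5 cuts → 6 fragments:
  4779 − 0 = 4779 bp
  6258 − 4779 = 1479 bp
  7254 − 6258 = 996 bp
  7640 − 7254 = 386 bp
  7914 − 7640 = 274 bp
  10346 − 7914 = 2432 bp
Sorted largest to smallest: 4779, 2432, 1479, 996, 386, 274 bp.

4779, 2432, 1479, 996, 386, 274 bp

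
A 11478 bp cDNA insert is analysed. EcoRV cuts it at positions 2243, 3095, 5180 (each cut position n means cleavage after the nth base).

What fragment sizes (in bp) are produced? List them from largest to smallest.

Linear molecule, 3 cuts → 4 fragments:
  2243 − 0 = 2243 bp
  3095 − 2243 = 852 bp
  5180 − 3095 = 2085 bp
  11478 − 5180 = 6298 bp
Sorted largest to smallest: 6298, 2243, 2085, 852 bp.

6298, 2243, 2085, 852 bp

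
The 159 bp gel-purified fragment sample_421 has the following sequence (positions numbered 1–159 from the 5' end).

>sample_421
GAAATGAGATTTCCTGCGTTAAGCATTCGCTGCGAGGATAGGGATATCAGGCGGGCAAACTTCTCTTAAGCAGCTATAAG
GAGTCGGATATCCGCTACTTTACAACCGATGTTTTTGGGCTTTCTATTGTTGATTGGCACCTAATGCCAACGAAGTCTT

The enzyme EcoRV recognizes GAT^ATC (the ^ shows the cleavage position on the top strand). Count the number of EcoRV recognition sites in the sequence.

2

GATATC occurs starting at positions 43, 87.
EcoRV cuts at 2 sites.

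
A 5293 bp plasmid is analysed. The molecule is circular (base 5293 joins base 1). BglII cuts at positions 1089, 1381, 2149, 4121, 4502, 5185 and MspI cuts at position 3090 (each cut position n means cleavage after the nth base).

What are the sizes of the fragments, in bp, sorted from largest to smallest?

1197, 1031, 941, 768, 683, 381, 292 bp

Combined cut positions (sorted): 1089, 1381, 2149, 3090, 4121, 4502, 5185.
Circular molecule, 7 cuts → 7 fragments:
  1381 − 1089 = 292 bp
  2149 − 1381 = 768 bp
  3090 − 2149 = 941 bp
  4121 − 3090 = 1031 bp
  4502 − 4121 = 381 bp
  5185 − 4502 = 683 bp
  wrap: 5293 − 5185 + 1089 = 1197 bp
Sorted largest to smallest: 1197, 1031, 941, 768, 683, 381, 292 bp.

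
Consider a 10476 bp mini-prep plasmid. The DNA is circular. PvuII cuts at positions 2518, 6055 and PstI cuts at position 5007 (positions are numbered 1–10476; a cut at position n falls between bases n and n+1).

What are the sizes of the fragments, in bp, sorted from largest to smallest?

Combined cut positions (sorted): 2518, 5007, 6055.
Circular molecule, 3 cuts → 3 fragments:
  5007 − 2518 = 2489 bp
  6055 − 5007 = 1048 bp
  wrap: 10476 − 6055 + 2518 = 6939 bp
Sorted largest to smallest: 6939, 2489, 1048 bp.

6939, 2489, 1048 bp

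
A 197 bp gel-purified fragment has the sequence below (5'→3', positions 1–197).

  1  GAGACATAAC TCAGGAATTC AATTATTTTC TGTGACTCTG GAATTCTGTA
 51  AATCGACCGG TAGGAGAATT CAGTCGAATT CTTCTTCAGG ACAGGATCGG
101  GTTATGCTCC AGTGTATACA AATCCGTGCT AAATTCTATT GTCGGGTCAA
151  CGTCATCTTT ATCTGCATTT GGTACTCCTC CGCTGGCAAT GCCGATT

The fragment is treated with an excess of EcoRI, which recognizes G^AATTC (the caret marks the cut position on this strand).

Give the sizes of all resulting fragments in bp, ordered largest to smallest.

EcoRI sites (GAATTC) start at positions 15, 41, 66, 76.
EcoRI cuts after the first base of each site, so after positions 15, 41, 66, 76.
Linear molecule, 4 cuts → 5 fragments:
  1–15 → 15 bp
  16–41 → 26 bp
  42–66 → 25 bp
  67–76 → 10 bp
  77–197 → 121 bp
Sorted largest to smallest: 121, 26, 25, 15, 10 bp.

121, 26, 25, 15, 10 bp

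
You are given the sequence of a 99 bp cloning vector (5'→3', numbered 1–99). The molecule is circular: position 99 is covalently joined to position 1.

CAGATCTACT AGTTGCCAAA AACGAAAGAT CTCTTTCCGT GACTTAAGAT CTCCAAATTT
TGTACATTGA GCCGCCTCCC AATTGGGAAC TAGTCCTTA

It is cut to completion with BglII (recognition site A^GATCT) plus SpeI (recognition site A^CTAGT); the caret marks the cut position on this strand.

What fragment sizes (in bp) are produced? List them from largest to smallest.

BglII sites (AGATCT) start at positions 2, 27, 47.
BglII cuts after the first base of each site, so after positions 2, 27, 47.
SpeI sites (ACTAGT) start at positions 8, 89.
SpeI cuts after the first base of each site, so after positions 8, 89.
Combined cut positions: 2, 8, 27, 47, 89.
Circular molecule, 5 cuts → 5 fragments:
  3–8 → 6 bp
  9–27 → 19 bp
  28–47 → 20 bp
  48–89 → 42 bp
  90–99 then 1–2 → 10 + 2 = 12 bp
Sorted largest to smallest: 42, 20, 19, 12, 6 bp.

42, 20, 19, 12, 6 bp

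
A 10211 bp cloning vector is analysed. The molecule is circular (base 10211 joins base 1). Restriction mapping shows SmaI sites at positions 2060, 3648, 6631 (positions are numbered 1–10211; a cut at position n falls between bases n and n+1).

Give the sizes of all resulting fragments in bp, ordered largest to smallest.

Circular molecule, 3 cuts → 3 fragments:
  3648 − 2060 = 1588 bp
  6631 − 3648 = 2983 bp
  wrap: 10211 − 6631 + 2060 = 5640 bp
Sorted largest to smallest: 5640, 2983, 1588 bp.

5640, 2983, 1588 bp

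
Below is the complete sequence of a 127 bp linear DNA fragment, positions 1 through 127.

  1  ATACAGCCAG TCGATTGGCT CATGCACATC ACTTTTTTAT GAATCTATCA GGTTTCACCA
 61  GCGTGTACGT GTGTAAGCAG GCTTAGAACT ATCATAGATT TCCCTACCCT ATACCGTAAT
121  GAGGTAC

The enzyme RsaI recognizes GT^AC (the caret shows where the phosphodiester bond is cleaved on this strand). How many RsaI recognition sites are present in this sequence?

2

GTAC occurs starting at positions 65, 124.
RsaI cuts at 2 sites.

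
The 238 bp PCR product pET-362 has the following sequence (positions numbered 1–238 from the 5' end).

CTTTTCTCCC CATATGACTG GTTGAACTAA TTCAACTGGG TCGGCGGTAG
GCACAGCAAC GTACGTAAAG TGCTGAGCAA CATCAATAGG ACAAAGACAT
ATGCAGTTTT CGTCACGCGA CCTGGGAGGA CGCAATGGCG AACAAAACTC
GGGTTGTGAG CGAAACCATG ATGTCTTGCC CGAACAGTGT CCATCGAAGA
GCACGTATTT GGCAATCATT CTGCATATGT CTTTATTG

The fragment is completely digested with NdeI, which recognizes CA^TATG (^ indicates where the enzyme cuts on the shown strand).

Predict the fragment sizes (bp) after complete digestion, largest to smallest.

126, 87, 13, 12 bp

NdeI sites (CATATG) start at positions 11, 98, 224.
NdeI cuts after base 2 of each site, so after positions 12, 99, 225.
Linear molecule, 3 cuts → 4 fragments:
  1–12 → 12 bp
  13–99 → 87 bp
  100–225 → 126 bp
  226–238 → 13 bp
Sorted largest to smallest: 126, 87, 13, 12 bp.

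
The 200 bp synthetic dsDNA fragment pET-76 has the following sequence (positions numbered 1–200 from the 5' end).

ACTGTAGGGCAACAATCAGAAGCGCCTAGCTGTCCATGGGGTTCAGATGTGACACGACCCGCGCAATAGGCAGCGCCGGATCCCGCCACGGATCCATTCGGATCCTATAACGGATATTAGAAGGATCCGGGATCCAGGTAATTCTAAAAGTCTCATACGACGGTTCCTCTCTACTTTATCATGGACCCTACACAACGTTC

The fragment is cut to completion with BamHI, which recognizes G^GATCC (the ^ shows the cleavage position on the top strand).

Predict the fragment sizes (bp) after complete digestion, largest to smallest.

BamHI sites (GGATCC) start at positions 78, 90, 100, 123, 130.
BamHI cuts after the first base of each site, so after positions 78, 90, 100, 123, 130.
Linear molecule, 5 cuts → 6 fragments:
  1–78 → 78 bp
  79–90 → 12 bp
  91–100 → 10 bp
  101–123 → 23 bp
  124–130 → 7 bp
  131–200 → 70 bp
Sorted largest to smallest: 78, 70, 23, 12, 10, 7 bp.

78, 70, 23, 12, 10, 7 bp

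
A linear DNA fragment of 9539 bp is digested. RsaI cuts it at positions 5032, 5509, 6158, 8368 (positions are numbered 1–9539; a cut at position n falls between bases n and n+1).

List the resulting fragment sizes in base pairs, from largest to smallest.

Linear molecule, 4 cuts → 5 fragments:
  5032 − 0 = 5032 bp
  5509 − 5032 = 477 bp
  6158 − 5509 = 649 bp
  8368 − 6158 = 2210 bp
  9539 − 8368 = 1171 bp
Sorted largest to smallest: 5032, 2210, 1171, 649, 477 bp.

5032, 2210, 1171, 649, 477 bp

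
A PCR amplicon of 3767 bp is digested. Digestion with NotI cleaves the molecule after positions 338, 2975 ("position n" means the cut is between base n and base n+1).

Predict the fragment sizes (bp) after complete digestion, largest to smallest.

Linear molecule, 2 cuts → 3 fragments:
  338 − 0 = 338 bp
  2975 − 338 = 2637 bp
  3767 − 2975 = 792 bp
Sorted largest to smallest: 2637, 792, 338 bp.

2637, 792, 338 bp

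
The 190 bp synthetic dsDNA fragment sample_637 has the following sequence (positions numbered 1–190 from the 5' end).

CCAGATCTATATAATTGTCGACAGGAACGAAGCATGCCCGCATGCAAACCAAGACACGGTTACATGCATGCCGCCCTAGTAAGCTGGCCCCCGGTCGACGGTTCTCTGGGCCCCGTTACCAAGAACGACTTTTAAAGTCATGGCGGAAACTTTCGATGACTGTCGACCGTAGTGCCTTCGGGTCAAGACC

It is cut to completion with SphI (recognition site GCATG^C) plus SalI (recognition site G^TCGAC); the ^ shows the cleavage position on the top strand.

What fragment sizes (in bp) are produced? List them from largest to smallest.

SphI sites (GCATGC) start at positions 32, 40, 66.
SphI cuts after base 5 of each site (before the last base), so after positions 36, 44, 70.
SalI sites (GTCGAC) start at positions 17, 94, 162.
SalI cuts after the first base of each site, so after positions 17, 94, 162.
Combined cut positions: 17, 36, 44, 70, 94, 162.
Linear molecule, 6 cuts → 7 fragments:
  1–17 → 17 bp
  18–36 → 19 bp
  37–44 → 8 bp
  45–70 → 26 bp
  71–94 → 24 bp
  95–162 → 68 bp
  163–190 → 28 bp
Sorted largest to smallest: 68, 28, 26, 24, 19, 17, 8 bp.

68, 28, 26, 24, 19, 17, 8 bp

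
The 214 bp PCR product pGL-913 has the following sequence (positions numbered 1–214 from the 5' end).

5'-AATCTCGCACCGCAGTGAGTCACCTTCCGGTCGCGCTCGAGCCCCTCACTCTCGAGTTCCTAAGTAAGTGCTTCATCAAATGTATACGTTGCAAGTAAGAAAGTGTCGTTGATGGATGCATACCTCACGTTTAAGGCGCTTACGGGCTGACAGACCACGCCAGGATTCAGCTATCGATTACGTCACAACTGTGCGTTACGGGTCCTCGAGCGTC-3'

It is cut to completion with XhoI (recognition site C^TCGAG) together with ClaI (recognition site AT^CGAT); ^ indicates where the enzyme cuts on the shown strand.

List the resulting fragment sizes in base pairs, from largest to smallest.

XhoI sites (CTCGAG) start at positions 36, 51, 205.
XhoI cuts after the first base of each site, so after positions 36, 51, 205.
The ClaI site (ATCGAT) starts at position 173.
ClaI cuts after base 2 of each site, so after position 174.
Combined cut positions: 36, 51, 174, 205.
Linear molecule, 4 cuts → 5 fragments:
  1–36 → 36 bp
  37–51 → 15 bp
  52–174 → 123 bp
  175–205 → 31 bp
  206–214 → 9 bp
Sorted largest to smallest: 123, 36, 31, 15, 9 bp.

123, 36, 31, 15, 9 bp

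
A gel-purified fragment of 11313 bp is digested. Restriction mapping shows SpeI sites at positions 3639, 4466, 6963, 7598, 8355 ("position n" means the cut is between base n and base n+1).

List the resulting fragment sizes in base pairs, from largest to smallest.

3639, 2958, 2497, 827, 757, 635 bp

Linear molecule, 5 cuts → 6 fragments:
  3639 − 0 = 3639 bp
  4466 − 3639 = 827 bp
  6963 − 4466 = 2497 bp
  7598 − 6963 = 635 bp
  8355 − 7598 = 757 bp
  11313 − 8355 = 2958 bp
Sorted largest to smallest: 3639, 2958, 2497, 827, 757, 635 bp.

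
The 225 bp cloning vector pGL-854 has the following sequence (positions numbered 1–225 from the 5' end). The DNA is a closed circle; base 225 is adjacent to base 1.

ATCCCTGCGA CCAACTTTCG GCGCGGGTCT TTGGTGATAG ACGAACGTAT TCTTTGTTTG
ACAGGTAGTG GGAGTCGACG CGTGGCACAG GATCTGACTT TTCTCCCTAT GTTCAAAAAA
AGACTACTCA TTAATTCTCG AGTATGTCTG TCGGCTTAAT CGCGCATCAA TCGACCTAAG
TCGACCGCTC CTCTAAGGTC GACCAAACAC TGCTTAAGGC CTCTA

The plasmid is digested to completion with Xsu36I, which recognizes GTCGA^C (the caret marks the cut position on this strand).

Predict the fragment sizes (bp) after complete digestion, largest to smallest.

Xsu36I sites (GTCGAC) start at positions 74, 180, 198.
Xsu36I cuts after base 5 of each site (before the last base), so after positions 78, 184, 202.
Circular molecule, 3 cuts → 3 fragments:
  79–184 → 106 bp
  185–202 → 18 bp
  203–225 then 1–78 → 23 + 78 = 101 bp
Sorted largest to smallest: 106, 101, 18 bp.

106, 101, 18 bp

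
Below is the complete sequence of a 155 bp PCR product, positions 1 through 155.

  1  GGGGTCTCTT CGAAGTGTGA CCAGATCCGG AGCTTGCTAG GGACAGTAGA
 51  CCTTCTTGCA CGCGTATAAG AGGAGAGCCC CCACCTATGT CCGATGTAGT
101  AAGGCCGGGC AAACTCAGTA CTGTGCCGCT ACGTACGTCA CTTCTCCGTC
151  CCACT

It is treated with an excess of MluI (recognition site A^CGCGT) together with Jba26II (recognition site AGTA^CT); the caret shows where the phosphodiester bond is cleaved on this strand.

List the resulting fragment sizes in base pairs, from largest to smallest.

The MluI site (ACGCGT) starts at position 60.
MluI cuts after the first base of each site, so after position 60.
The Jba26II site (AGTACT) starts at position 117.
Jba26II cuts after base 4 of each site, so after position 120.
Combined cut positions: 60, 120.
Linear molecule, 2 cuts → 3 fragments:
  1–60 → 60 bp
  61–120 → 60 bp
  121–155 → 35 bp
Sorted largest to smallest: 60, 60, 35 bp.

60, 60, 35 bp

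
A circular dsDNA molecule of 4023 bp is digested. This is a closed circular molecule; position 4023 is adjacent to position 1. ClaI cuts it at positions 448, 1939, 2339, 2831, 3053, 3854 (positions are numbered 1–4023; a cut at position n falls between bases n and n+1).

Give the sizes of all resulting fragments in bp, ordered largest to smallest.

1491, 801, 617, 492, 400, 222 bp

Circular molecule, 6 cuts → 6 fragments:
  1939 − 448 = 1491 bp
  2339 − 1939 = 400 bp
  2831 − 2339 = 492 bp
  3053 − 2831 = 222 bp
  3854 − 3053 = 801 bp
  wrap: 4023 − 3854 + 448 = 617 bp
Sorted largest to smallest: 1491, 801, 617, 492, 400, 222 bp.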